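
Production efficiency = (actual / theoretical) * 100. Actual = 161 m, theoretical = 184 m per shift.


Formula: Efficiency% = (Actual output / Theoretical output) * 100
Efficiency% = (161 / 184) * 100
Efficiency% = 0.875 * 100 = 87.5%

87.5%


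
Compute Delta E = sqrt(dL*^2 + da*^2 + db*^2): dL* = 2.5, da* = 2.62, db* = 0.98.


Formula: Delta E = sqrt(dL*^2 + da*^2 + db*^2)
Step 1: dL*^2 = 2.5^2 = 6.25
Step 2: da*^2 = 2.62^2 = 6.8644
Step 3: db*^2 = 0.98^2 = 0.9604
Step 4: Sum = 6.25 + 6.8644 + 0.9604 = 14.0748
Step 5: Delta E = sqrt(14.0748) = 3.75

3.75 Delta E


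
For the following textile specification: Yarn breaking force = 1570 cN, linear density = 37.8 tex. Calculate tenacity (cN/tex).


Formula: Tenacity = Breaking force / Linear density
Tenacity = 1570 cN / 37.8 tex
Tenacity = 41.53 cN/tex

41.53 cN/tex


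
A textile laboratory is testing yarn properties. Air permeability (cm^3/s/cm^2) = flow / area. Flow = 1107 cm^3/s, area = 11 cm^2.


Formula: Air Permeability = Airflow / Test Area
AP = 1107 cm^3/s / 11 cm^2
AP = 100.6 cm^3/s/cm^2

100.6 cm^3/s/cm^2


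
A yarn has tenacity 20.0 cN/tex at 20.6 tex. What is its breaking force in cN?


Formula: Breaking force = Tenacity * Linear density
F = 20.0 cN/tex * 20.6 tex
F = 412.00 cN

412.00 cN


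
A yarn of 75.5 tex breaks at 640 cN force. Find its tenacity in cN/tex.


Formula: Tenacity = Breaking force / Linear density
Tenacity = 640 cN / 75.5 tex
Tenacity = 8.48 cN/tex

8.48 cN/tex


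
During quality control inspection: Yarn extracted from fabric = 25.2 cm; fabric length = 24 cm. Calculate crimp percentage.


Formula: Crimp% = ((L_yarn - L_fabric) / L_fabric) * 100
Step 1: Extension = 25.2 - 24 = 1.2 cm
Step 2: Crimp% = (1.2 / 24) * 100
Step 3: Crimp% = 0.05 * 100 = 5.0%

5.0%


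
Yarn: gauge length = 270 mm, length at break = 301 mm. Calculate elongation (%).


Formula: Elongation (%) = ((L_break - L0) / L0) * 100
Step 1: Extension = 301 - 270 = 31 mm
Step 2: Elongation = (31 / 270) * 100
Step 3: Elongation = 0.114815 * 100 = 11.4815% ≈ 11.5%

11.5%


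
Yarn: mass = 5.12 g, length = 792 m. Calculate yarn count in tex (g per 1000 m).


Formula: Tex = (mass_g / length_m) * 1000
Substituting: Tex = (5.12 / 792) * 1000
Intermediate: 5.12 / 792 = 0.00646465 g/m
Tex = 0.00646465 * 1000 = 6.46 tex

6.46 tex


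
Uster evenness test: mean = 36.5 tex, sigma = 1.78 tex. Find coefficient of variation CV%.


Formula: CV% = (standard deviation / mean) * 100
Step 1: Ratio = 1.78 / 36.5 = 0.048767
Step 2: CV% = 0.048767 * 100 = 4.8767% ≈ 4.9%

4.9%


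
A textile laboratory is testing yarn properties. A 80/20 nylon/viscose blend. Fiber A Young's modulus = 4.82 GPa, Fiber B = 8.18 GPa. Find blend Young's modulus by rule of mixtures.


Formula: Blend property = (fraction_A * property_A) + (fraction_B * property_B)
Step 1: Contribution A = 80/100 * 4.82 GPa = 3.856 GPa
Step 2: Contribution B = 20/100 * 8.18 GPa = 1.636 GPa
Step 3: Blend Young's modulus = 3.856 + 1.636 = 5.492 GPa

5.492 GPa


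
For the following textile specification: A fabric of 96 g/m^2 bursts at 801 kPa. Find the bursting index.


Formula: Bursting Index = Bursting Strength / Fabric GSM
BI = 801 kPa / 96 g/m^2
BI = 8.344 kPa/(g/m^2)

8.344 kPa/(g/m^2)


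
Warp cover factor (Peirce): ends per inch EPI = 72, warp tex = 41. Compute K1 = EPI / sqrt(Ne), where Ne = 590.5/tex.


Formula: K1 = EPI / sqrt(Ne), with Ne = 590.5 / tex_warp
Step 1: Ne = 590.5 / 41 = 14.402
Step 2: sqrt(Ne) = sqrt(14.402) = 3.795
Step 3: K1 = 72 / 3.795 = 19.0

19.0


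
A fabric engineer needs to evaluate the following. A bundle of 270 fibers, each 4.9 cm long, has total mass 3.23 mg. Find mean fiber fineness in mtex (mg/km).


Formula: fineness (mtex) = mass (mg) / total length (km) = (mass_mg / total_length_m) * 1000
Step 1: Convert fiber length: 4.9 cm = 0.049 m
Step 2: Total fiber length = 270 * 0.049 = 13.23 m
Step 3: Linear density = 3.23 mg / 13.23 m = 0.2441 mg/m
Step 4: fineness = 0.2441 * 1000 = 244.1 mtex

244.1 mtex


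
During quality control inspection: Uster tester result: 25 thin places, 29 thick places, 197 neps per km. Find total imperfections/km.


Formula: Total = thin places + thick places + neps
Total = 25 + 29 + 197
Total = 251 imperfections/km

251 imperfections/km


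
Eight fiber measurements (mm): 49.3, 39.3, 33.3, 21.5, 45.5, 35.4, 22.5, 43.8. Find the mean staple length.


Formula: Mean = sum of lengths / count
Sum = 49.3 + 39.3 + 33.3 + 21.5 + 45.5 + 35.4 + 22.5 + 43.8
Sum = 290.6 mm
Mean = 290.6 / 8 = 36.33 mm

36.33 mm


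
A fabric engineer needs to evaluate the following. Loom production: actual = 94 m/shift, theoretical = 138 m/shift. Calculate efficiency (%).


Formula: Efficiency% = (Actual output / Theoretical output) * 100
Efficiency% = (94 / 138) * 100
Efficiency% = 0.681159 * 100 = 68.1159% ≈ 68.1%

68.1%


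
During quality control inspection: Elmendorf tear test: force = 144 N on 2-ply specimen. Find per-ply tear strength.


Formula: Per-ply strength = Total force / Number of plies
Per-ply = 144 N / 2
Per-ply = 72 N

72 N


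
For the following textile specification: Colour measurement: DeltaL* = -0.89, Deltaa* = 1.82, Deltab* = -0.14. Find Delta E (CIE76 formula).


Formula: Delta E = sqrt(dL*^2 + da*^2 + db*^2)
Step 1: dL*^2 = (-0.89)^2 = 0.7921
Step 2: da*^2 = 1.82^2 = 3.3124
Step 3: db*^2 = (-0.14)^2 = 0.0196
Step 4: Sum = 0.7921 + 3.3124 + 0.0196 = 4.1241
Step 5: Delta E = sqrt(4.1241) = 2.03

2.03 Delta E


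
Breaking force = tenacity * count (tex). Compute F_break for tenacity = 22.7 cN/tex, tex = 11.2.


Formula: Breaking force = Tenacity * Linear density
F = 22.7 cN/tex * 11.2 tex
F = 254.24 cN

254.24 cN


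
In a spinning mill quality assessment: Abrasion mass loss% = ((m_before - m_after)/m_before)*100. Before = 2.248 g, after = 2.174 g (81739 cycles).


Formula: Mass loss% = ((m_before - m_after) / m_before) * 100
Step 1: Mass loss = 2.248 - 2.174 = 0.074 g
Step 2: Ratio = 0.074 / 2.248 = 0.0329181
Step 3: Mass loss% = 0.0329181 * 100 = 3.29181% ≈ 3.29%

3.29%


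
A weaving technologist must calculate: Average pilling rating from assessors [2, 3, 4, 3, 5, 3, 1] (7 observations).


Formula: Mean = sum / count
Sum = 2 + 3 + 4 + 3 + 5 + 3 + 1 = 21
Mean = 21 / 7 = 3.0

3.0


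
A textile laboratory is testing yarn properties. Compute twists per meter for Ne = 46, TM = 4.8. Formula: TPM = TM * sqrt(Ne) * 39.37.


Formula: TPM = TM * sqrt(Ne) * 39.37
Step 1: sqrt(Ne) = sqrt(46) = 6.7823
Step 2: TM * sqrt(Ne) = 4.8 * 6.7823 = 32.555
Step 3: TPM = 32.555 * 39.37 = 1282 twists/m

1282 twists/m


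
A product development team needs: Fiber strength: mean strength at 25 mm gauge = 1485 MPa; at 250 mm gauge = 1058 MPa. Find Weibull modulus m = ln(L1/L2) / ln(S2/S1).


Formula: m = ln(L1/L2) / ln(S2/S1)
Step 1: ln(L1/L2) = ln(25/250) = -2.30259
Step 2: S2/S1 = 1058/1485 = 0.71246
Step 3: ln(S2/S1) = ln(0.71246) = -0.33903
Step 4: m = -2.30259 / -0.33903 = 6.79

6.79 (Weibull m)


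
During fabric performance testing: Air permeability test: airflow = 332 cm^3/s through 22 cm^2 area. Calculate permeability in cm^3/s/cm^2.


Formula: Air Permeability = Airflow / Test Area
AP = 332 cm^3/s / 22 cm^2
AP = 15.1 cm^3/s/cm^2

15.1 cm^3/s/cm^2


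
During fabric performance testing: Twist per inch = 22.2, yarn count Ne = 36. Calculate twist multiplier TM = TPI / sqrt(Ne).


Formula: TM = TPI / sqrt(Ne)
Step 1: sqrt(Ne) = sqrt(36) = 6
Step 2: TM = 22.2 / 6 = 3.70

3.70 TM


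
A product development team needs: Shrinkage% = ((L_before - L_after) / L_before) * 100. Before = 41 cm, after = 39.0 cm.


Formula: Shrinkage% = ((L_before - L_after) / L_before) * 100
Step 1: Shrinkage = 41 - 39.0 = 2.0 cm
Step 2: Shrinkage% = (2.0 / 41) * 100
Step 3: Shrinkage% = 0.04878 * 100 = 4.878% ≈ 4.9%

4.9%


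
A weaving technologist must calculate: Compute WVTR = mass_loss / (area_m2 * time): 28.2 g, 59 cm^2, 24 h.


Formula: WVTR = mass_loss / (area * time)
Step 1: Convert area: 59 cm^2 = 0.0059 m^2
Step 2: WVTR = 28.2 g / (0.0059 m^2 * 24 h)
Step 3: WVTR = 28.2 / 0.1416 = 199.2 g/m^2/h

199.2 g/m^2/h


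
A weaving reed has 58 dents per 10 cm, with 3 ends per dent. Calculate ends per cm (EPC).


Formula: EPC = (dents per 10 cm * ends per dent) / 10
Step 1: Total ends per 10 cm = 58 * 3 = 174
Step 2: EPC = 174 / 10 = 17.4 ends/cm

17.4 ends/cm


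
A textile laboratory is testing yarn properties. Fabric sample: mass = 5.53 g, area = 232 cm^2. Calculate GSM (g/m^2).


Formula: GSM = mass_g / area_m2
Step 1: Convert area: 232 cm^2 = 232 / 10000 = 0.0232 m^2
Step 2: GSM = 5.53 g / 0.0232 m^2 = 238.4 g/m^2

238.4 g/m^2


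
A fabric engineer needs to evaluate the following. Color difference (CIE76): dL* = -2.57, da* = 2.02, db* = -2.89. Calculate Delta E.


Formula: Delta E = sqrt(dL*^2 + da*^2 + db*^2)
Step 1: dL*^2 = (-2.57)^2 = 6.6049
Step 2: da*^2 = 2.02^2 = 4.0804
Step 3: db*^2 = (-2.89)^2 = 8.3521
Step 4: Sum = 6.6049 + 4.0804 + 8.3521 = 19.0374
Step 5: Delta E = sqrt(19.0374) = 4.36

4.36 Delta E


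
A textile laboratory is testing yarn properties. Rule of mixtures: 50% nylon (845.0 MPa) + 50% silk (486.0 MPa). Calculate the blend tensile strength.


Formula: Blend property = (fraction_A * property_A) + (fraction_B * property_B)
Step 1: Contribution A = 50/100 * 845.0 MPa = 422.5 MPa
Step 2: Contribution B = 50/100 * 486.0 MPa = 243.0 MPa
Step 3: Blend tensile strength = 422.5 + 243.0 = 665.5 MPa

665.5 MPa


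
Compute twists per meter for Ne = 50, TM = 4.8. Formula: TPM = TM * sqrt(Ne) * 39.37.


Formula: TPM = TM * sqrt(Ne) * 39.37
Step 1: sqrt(Ne) = sqrt(50) = 7.0711
Step 2: TM * sqrt(Ne) = 4.8 * 7.0711 = 33.9413
Step 3: TPM = 33.9413 * 39.37 = 1336 twists/m

1336 twists/m


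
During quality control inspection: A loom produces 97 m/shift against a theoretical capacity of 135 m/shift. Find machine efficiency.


Formula: Efficiency% = (Actual output / Theoretical output) * 100
Efficiency% = (97 / 135) * 100
Efficiency% = 0.718519 * 100 = 71.8519% ≈ 71.9%

71.9%


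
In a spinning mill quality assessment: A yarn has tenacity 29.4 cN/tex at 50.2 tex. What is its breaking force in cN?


Formula: Breaking force = Tenacity * Linear density
F = 29.4 cN/tex * 50.2 tex
F = 1475.88 cN

1475.88 cN


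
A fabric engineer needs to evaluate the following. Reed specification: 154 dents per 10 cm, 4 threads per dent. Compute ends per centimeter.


Formula: EPC = (dents per 10 cm * ends per dent) / 10
Step 1: Total ends per 10 cm = 154 * 4 = 616
Step 2: EPC = 616 / 10 = 61.6 ends/cm

61.6 ends/cm


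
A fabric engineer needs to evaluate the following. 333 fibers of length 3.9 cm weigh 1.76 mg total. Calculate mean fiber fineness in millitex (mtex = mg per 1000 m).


Formula: fineness (mtex) = mass (mg) / total length (km) = (mass_mg / total_length_m) * 1000
Step 1: Convert fiber length: 3.9 cm = 0.039 m
Step 2: Total fiber length = 333 * 0.039 = 12.987 m
Step 3: Linear density = 1.76 mg / 12.987 m = 0.1355 mg/m
Step 4: fineness = 0.1355 * 1000 = 135.5 mtex

135.5 mtex


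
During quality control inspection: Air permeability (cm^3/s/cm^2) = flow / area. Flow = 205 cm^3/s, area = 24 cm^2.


Formula: Air Permeability = Airflow / Test Area
AP = 205 cm^3/s / 24 cm^2
AP = 8.5 cm^3/s/cm^2

8.5 cm^3/s/cm^2


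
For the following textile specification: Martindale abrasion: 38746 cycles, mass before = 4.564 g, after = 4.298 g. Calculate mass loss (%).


Formula: Mass loss% = ((m_before - m_after) / m_before) * 100
Step 1: Mass loss = 4.564 - 4.298 = 0.266 g
Step 2: Ratio = 0.266 / 4.564 = 0.0582822
Step 3: Mass loss% = 0.0582822 * 100 = 5.82822% ≈ 5.83%

5.83%


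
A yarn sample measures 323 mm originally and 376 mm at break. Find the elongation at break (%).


Formula: Elongation (%) = ((L_break - L0) / L0) * 100
Step 1: Extension = 376 - 323 = 53 mm
Step 2: Elongation = (53 / 323) * 100
Step 3: Elongation = 0.164087 * 100 = 16.4087% ≈ 16.4%

16.4%


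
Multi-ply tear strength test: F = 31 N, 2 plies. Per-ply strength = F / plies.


Formula: Per-ply strength = Total force / Number of plies
Per-ply = 31 N / 2
Per-ply = 15.5 N

15.5 N


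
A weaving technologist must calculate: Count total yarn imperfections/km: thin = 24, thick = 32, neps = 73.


Formula: Total = thin places + thick places + neps
Total = 24 + 32 + 73
Total = 129 imperfections/km

129 imperfections/km


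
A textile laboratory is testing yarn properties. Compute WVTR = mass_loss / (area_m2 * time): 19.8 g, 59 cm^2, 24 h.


Formula: WVTR = mass_loss / (area * time)
Step 1: Convert area: 59 cm^2 = 0.0059 m^2
Step 2: WVTR = 19.8 g / (0.0059 m^2 * 24 h)
Step 3: WVTR = 19.8 / 0.1416 = 139.8 g/m^2/h

139.8 g/m^2/h


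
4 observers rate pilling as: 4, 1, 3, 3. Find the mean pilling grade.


Formula: Mean = sum / count
Sum = 4 + 1 + 3 + 3 = 11
Mean = 11 / 4 = 2.8

2.8


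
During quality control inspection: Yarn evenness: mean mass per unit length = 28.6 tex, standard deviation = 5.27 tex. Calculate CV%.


Formula: CV% = (standard deviation / mean) * 100
Step 1: Ratio = 5.27 / 28.6 = 0.184266
Step 2: CV% = 0.184266 * 100 = 18.4266% ≈ 18.4%

18.4%


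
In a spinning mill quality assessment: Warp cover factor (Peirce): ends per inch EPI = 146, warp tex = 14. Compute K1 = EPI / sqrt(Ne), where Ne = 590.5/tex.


Formula: K1 = EPI / sqrt(Ne), with Ne = 590.5 / tex_warp
Step 1: Ne = 590.5 / 14 = 42.179
Step 2: sqrt(Ne) = sqrt(42.179) = 6.4945
Step 3: K1 = 146 / 6.4945 = 22.5

22.5


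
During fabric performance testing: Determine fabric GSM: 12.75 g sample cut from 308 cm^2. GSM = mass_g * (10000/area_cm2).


Formula: GSM = mass_g / area_m2
Step 1: Convert area: 308 cm^2 = 308 / 10000 = 0.0308 m^2
Step 2: GSM = 12.75 g / 0.0308 m^2 = 414.0 g/m^2

414.0 g/m^2


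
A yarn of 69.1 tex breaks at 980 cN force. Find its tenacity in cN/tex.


Formula: Tenacity = Breaking force / Linear density
Tenacity = 980 cN / 69.1 tex
Tenacity = 14.18 cN/tex

14.18 cN/tex


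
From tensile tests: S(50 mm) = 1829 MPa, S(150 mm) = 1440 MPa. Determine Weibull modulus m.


Formula: m = ln(L1/L2) / ln(S2/S1)
Step 1: ln(L1/L2) = ln(50/150) = -1.09861
Step 2: S2/S1 = 1440/1829 = 0.78732
Step 3: ln(S2/S1) = ln(0.78732) = -0.23912
Step 4: m = -1.09861 / -0.23912 = 4.59

4.59 (Weibull m)


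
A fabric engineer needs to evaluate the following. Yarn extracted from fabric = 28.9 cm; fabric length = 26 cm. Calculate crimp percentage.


Formula: Crimp% = ((L_yarn - L_fabric) / L_fabric) * 100
Step 1: Extension = 28.9 - 26 = 2.9 cm
Step 2: Crimp% = (2.9 / 26) * 100
Step 3: Crimp% = 0.111538 * 100 = 11.1538% ≈ 11.2%

11.2%


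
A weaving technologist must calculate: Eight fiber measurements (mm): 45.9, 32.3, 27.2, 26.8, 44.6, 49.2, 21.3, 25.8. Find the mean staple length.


Formula: Mean = sum of lengths / count
Sum = 45.9 + 32.3 + 27.2 + 26.8 + 44.6 + 49.2 + 21.3 + 25.8
Sum = 273.1 mm
Mean = 273.1 / 8 = 34.14 mm

34.14 mm


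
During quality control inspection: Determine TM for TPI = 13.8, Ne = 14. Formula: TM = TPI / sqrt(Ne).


Formula: TM = TPI / sqrt(Ne)
Step 1: sqrt(Ne) = sqrt(14) = 3.7417
Step 2: TM = 13.8 / 3.7417 = 3.69

3.69 TM


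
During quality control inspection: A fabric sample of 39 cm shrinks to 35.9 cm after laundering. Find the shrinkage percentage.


Formula: Shrinkage% = ((L_before - L_after) / L_before) * 100
Step 1: Shrinkage = 39 - 35.9 = 3.1 cm
Step 2: Shrinkage% = (3.1 / 39) * 100
Step 3: Shrinkage% = 0.079487 * 100 = 7.9487% ≈ 7.9%

7.9%


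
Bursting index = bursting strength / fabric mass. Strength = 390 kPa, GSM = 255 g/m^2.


Formula: Bursting Index = Bursting Strength / Fabric GSM
BI = 390 kPa / 255 g/m^2
BI = 1.529 kPa/(g/m^2)

1.529 kPa/(g/m^2)


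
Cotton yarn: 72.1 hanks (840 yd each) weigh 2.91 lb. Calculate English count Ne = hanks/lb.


Formula: Ne = hanks / mass_lb
Substituting: Ne = 72.1 / 2.91
Ne = 24.8

24.8 Ne


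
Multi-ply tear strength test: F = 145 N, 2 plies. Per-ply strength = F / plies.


Formula: Per-ply strength = Total force / Number of plies
Per-ply = 145 N / 2
Per-ply = 72.5 N

72.5 N


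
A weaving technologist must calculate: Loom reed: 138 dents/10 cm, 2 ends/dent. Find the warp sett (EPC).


Formula: EPC = (dents per 10 cm * ends per dent) / 10
Step 1: Total ends per 10 cm = 138 * 2 = 276
Step 2: EPC = 276 / 10 = 27.6 ends/cm

27.6 ends/cm


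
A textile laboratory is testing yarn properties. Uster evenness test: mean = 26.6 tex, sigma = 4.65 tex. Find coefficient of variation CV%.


Formula: CV% = (standard deviation / mean) * 100
Step 1: Ratio = 4.65 / 26.6 = 0.174812
Step 2: CV% = 0.174812 * 100 = 17.4812% ≈ 17.5%

17.5%


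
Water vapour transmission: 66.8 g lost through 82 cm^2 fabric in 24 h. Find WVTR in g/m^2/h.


Formula: WVTR = mass_loss / (area * time)
Step 1: Convert area: 82 cm^2 = 0.0082 m^2
Step 2: WVTR = 66.8 g / (0.0082 m^2 * 24 h)
Step 3: WVTR = 66.8 / 0.1968 = 339.4 g/m^2/h

339.4 g/m^2/h


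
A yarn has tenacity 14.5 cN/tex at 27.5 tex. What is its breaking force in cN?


Formula: Breaking force = Tenacity * Linear density
F = 14.5 cN/tex * 27.5 tex
F = 398.75 cN

398.75 cN


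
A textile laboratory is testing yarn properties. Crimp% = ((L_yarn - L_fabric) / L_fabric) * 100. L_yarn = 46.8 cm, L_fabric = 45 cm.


Formula: Crimp% = ((L_yarn - L_fabric) / L_fabric) * 100
Step 1: Extension = 46.8 - 45 = 1.8 cm
Step 2: Crimp% = (1.8 / 45) * 100
Step 3: Crimp% = 0.04 * 100 = 4.0%

4.0%


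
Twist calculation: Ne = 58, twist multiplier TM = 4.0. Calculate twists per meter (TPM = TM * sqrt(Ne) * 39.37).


Formula: TPM = TM * sqrt(Ne) * 39.37
Step 1: sqrt(Ne) = sqrt(58) = 7.6158
Step 2: TM * sqrt(Ne) = 4.0 * 7.6158 = 30.4632
Step 3: TPM = 30.4632 * 39.37 = 1199 twists/m

1199 twists/m


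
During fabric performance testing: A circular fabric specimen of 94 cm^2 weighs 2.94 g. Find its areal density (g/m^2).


Formula: GSM = mass_g / area_m2
Step 1: Convert area: 94 cm^2 = 94 / 10000 = 0.0094 m^2
Step 2: GSM = 2.94 g / 0.0094 m^2 = 312.8 g/m^2

312.8 g/m^2


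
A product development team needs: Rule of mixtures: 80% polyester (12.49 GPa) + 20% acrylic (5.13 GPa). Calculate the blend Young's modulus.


Formula: Blend property = (fraction_A * property_A) + (fraction_B * property_B)
Step 1: Contribution A = 80/100 * 12.49 GPa = 9.992 GPa
Step 2: Contribution B = 20/100 * 5.13 GPa = 1.026 GPa
Step 3: Blend Young's modulus = 9.992 + 1.026 = 11.018 GPa

11.018 GPa


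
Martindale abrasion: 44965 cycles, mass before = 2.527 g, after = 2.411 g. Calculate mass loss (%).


Formula: Mass loss% = ((m_before - m_after) / m_before) * 100
Step 1: Mass loss = 2.527 - 2.411 = 0.116 g
Step 2: Ratio = 0.116 / 2.527 = 0.0459042
Step 3: Mass loss% = 0.0459042 * 100 = 4.59042% ≈ 4.59%

4.59%


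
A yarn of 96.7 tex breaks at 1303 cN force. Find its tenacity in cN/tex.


Formula: Tenacity = Breaking force / Linear density
Tenacity = 1303 cN / 96.7 tex
Tenacity = 13.47 cN/tex

13.47 cN/tex


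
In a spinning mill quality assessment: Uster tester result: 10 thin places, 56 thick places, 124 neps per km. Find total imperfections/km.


Formula: Total = thin places + thick places + neps
Total = 10 + 56 + 124
Total = 190 imperfections/km

190 imperfections/km


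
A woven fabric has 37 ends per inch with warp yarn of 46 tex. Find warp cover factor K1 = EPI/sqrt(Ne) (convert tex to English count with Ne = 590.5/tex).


Formula: K1 = EPI / sqrt(Ne), with Ne = 590.5 / tex_warp
Step 1: Ne = 590.5 / 46 = 12.837
Step 2: sqrt(Ne) = sqrt(12.837) = 3.5829
Step 3: K1 = 37 / 3.5829 = 10.3

10.3


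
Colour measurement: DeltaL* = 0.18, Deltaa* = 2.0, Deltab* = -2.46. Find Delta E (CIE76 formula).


Formula: Delta E = sqrt(dL*^2 + da*^2 + db*^2)
Step 1: dL*^2 = 0.18^2 = 0.0324
Step 2: da*^2 = 2.0^2 = 4.0
Step 3: db*^2 = (-2.46)^2 = 6.0516
Step 4: Sum = 0.0324 + 4.0 + 6.0516 = 10.084
Step 5: Delta E = sqrt(10.084) = 3.18

3.18 Delta E


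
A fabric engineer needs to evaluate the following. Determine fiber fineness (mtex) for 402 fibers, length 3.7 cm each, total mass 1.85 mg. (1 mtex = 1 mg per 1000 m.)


Formula: fineness (mtex) = mass (mg) / total length (km) = (mass_mg / total_length_m) * 1000
Step 1: Convert fiber length: 3.7 cm = 0.037 m
Step 2: Total fiber length = 402 * 0.037 = 14.874 m
Step 3: Linear density = 1.85 mg / 14.874 m = 0.1244 mg/m
Step 4: fineness = 0.1244 * 1000 = 124.4 mtex

124.4 mtex


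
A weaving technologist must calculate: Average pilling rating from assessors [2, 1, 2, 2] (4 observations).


Formula: Mean = sum / count
Sum = 2 + 1 + 2 + 2 = 7
Mean = 7 / 4 = 1.8

1.8


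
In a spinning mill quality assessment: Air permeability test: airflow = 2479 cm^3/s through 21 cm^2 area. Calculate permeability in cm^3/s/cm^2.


Formula: Air Permeability = Airflow / Test Area
AP = 2479 cm^3/s / 21 cm^2
AP = 118.0 cm^3/s/cm^2

118.0 cm^3/s/cm^2


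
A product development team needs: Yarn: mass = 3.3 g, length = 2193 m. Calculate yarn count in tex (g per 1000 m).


Formula: Tex = (mass_g / length_m) * 1000
Substituting: Tex = (3.3 / 2193) * 1000
Intermediate: 3.3 / 2193 = 0.00150479 g/m
Tex = 0.00150479 * 1000 = 1.50 tex

1.50 tex


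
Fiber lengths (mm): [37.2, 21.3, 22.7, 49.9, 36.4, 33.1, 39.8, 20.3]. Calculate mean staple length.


Formula: Mean = sum of lengths / count
Sum = 37.2 + 21.3 + 22.7 + 49.9 + 36.4 + 33.1 + 39.8 + 20.3
Sum = 260.7 mm
Mean = 260.7 / 8 = 32.59 mm

32.59 mm


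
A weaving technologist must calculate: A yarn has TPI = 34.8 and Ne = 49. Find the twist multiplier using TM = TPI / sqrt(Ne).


Formula: TM = TPI / sqrt(Ne)
Step 1: sqrt(Ne) = sqrt(49) = 7
Step 2: TM = 34.8 / 7 = 4.97

4.97 TM


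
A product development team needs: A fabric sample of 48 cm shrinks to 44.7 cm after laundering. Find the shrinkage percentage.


Formula: Shrinkage% = ((L_before - L_after) / L_before) * 100
Step 1: Shrinkage = 48 - 44.7 = 3.3 cm
Step 2: Shrinkage% = (3.3 / 48) * 100
Step 3: Shrinkage% = 0.06875 * 100 = 6.875% ≈ 6.9%

6.9%


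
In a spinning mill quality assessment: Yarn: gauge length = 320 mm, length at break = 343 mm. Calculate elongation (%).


Formula: Elongation (%) = ((L_break - L0) / L0) * 100
Step 1: Extension = 343 - 320 = 23 mm
Step 2: Elongation = (23 / 320) * 100
Step 3: Elongation = 0.071875 * 100 = 7.1875% ≈ 7.2%

7.2%


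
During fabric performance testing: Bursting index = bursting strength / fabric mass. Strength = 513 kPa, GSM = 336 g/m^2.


Formula: Bursting Index = Bursting Strength / Fabric GSM
BI = 513 kPa / 336 g/m^2
BI = 1.527 kPa/(g/m^2)

1.527 kPa/(g/m^2)


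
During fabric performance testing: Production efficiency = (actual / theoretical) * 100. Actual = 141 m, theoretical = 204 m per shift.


Formula: Efficiency% = (Actual output / Theoretical output) * 100
Efficiency% = (141 / 204) * 100
Efficiency% = 0.691176 * 100 = 69.1176% ≈ 69.1%

69.1%


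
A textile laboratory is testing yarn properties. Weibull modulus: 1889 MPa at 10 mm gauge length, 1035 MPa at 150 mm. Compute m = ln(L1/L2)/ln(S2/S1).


Formula: m = ln(L1/L2) / ln(S2/S1)
Step 1: ln(L1/L2) = ln(10/150) = -2.70805
Step 2: S2/S1 = 1035/1889 = 0.54791
Step 3: ln(S2/S1) = ln(0.54791) = -0.60164
Step 4: m = -2.70805 / -0.60164 = 4.50

4.50 (Weibull m)


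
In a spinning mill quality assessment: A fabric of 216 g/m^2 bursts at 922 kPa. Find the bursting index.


Formula: Bursting Index = Bursting Strength / Fabric GSM
BI = 922 kPa / 216 g/m^2
BI = 4.269 kPa/(g/m^2)

4.269 kPa/(g/m^2)


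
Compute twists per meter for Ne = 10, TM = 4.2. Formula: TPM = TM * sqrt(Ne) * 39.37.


Formula: TPM = TM * sqrt(Ne) * 39.37
Step 1: sqrt(Ne) = sqrt(10) = 3.1623
Step 2: TM * sqrt(Ne) = 4.2 * 3.1623 = 13.2817
Step 3: TPM = 13.2817 * 39.37 = 523 twists/m

523 twists/m


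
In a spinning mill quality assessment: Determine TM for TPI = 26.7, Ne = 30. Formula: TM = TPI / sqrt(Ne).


Formula: TM = TPI / sqrt(Ne)
Step 1: sqrt(Ne) = sqrt(30) = 5.4772
Step 2: TM = 26.7 / 5.4772 = 4.87

4.87 TM


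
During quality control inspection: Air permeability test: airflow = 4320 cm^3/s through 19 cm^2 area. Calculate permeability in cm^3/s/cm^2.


Formula: Air Permeability = Airflow / Test Area
AP = 4320 cm^3/s / 19 cm^2
AP = 227.4 cm^3/s/cm^2

227.4 cm^3/s/cm^2


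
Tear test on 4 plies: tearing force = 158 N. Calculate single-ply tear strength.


Formula: Per-ply strength = Total force / Number of plies
Per-ply = 158 N / 4
Per-ply = 39.5 N

39.5 N


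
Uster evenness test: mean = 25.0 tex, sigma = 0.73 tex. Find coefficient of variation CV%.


Formula: CV% = (standard deviation / mean) * 100
Step 1: Ratio = 0.73 / 25.0 = 0.0292
Step 2: CV% = 0.0292 * 100 = 2.92% ≈ 2.9%

2.9%


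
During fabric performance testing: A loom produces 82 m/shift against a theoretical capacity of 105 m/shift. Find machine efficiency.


Formula: Efficiency% = (Actual output / Theoretical output) * 100
Efficiency% = (82 / 105) * 100
Efficiency% = 0.780952 * 100 = 78.0952% ≈ 78.1%

78.1%


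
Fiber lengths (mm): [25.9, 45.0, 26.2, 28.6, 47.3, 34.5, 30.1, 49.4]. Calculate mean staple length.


Formula: Mean = sum of lengths / count
Sum = 25.9 + 45.0 + 26.2 + 28.6 + 47.3 + 34.5 + 30.1 + 49.4
Sum = 287.0 mm
Mean = 287.0 / 8 = 35.88 mm

35.88 mm


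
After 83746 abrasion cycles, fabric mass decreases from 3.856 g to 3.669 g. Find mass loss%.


Formula: Mass loss% = ((m_before - m_after) / m_before) * 100
Step 1: Mass loss = 3.856 - 3.669 = 0.187 g
Step 2: Ratio = 0.187 / 3.856 = 0.0484959
Step 3: Mass loss% = 0.0484959 * 100 = 4.84959% ≈ 4.85%

4.85%


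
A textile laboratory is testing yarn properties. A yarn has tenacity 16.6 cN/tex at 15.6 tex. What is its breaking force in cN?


Formula: Breaking force = Tenacity * Linear density
F = 16.6 cN/tex * 15.6 tex
F = 258.96 cN

258.96 cN


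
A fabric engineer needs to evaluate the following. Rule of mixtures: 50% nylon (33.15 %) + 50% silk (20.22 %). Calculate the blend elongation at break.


Formula: Blend property = (fraction_A * property_A) + (fraction_B * property_B)
Step 1: Contribution A = 50/100 * 33.15 % = 16.575 %
Step 2: Contribution B = 50/100 * 20.22 % = 10.11 %
Step 3: Blend elongation at break = 16.575 + 10.11 = 26.685 %

26.685 %


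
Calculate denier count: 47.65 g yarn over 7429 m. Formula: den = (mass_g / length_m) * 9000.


Formula: den = (mass_g / length_m) * 9000
Substituting: den = (47.65 / 7429) * 9000
Intermediate: 47.65 / 7429 = 0.00641405 g/m
den = 0.00641405 * 9000 = 57.7 denier

57.7 denier


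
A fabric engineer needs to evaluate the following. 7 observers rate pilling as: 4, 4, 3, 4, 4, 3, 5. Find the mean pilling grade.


Formula: Mean = sum / count
Sum = 4 + 4 + 3 + 4 + 4 + 3 + 5 = 27
Mean = 27 / 7 = 3.9

3.9


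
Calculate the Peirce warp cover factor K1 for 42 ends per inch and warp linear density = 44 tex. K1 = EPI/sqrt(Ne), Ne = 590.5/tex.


Formula: K1 = EPI / sqrt(Ne), with Ne = 590.5 / tex_warp
Step 1: Ne = 590.5 / 44 = 13.42
Step 2: sqrt(Ne) = sqrt(13.42) = 3.6633
Step 3: K1 = 42 / 3.6633 = 11.5

11.5


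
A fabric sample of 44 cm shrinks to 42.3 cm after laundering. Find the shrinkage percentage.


Formula: Shrinkage% = ((L_before - L_after) / L_before) * 100
Step 1: Shrinkage = 44 - 42.3 = 1.7 cm
Step 2: Shrinkage% = (1.7 / 44) * 100
Step 3: Shrinkage% = 0.038636 * 100 = 3.8636% ≈ 3.9%

3.9%


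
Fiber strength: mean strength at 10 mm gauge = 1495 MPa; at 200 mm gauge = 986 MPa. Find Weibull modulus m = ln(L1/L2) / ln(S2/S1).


Formula: m = ln(L1/L2) / ln(S2/S1)
Step 1: ln(L1/L2) = ln(10/200) = -2.99573
Step 2: S2/S1 = 986/1495 = 0.65953
Step 3: ln(S2/S1) = ln(0.65953) = -0.41623
Step 4: m = -2.99573 / -0.41623 = 7.20

7.20 (Weibull m)


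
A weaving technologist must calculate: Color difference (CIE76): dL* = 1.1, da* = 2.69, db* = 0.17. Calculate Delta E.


Formula: Delta E = sqrt(dL*^2 + da*^2 + db*^2)
Step 1: dL*^2 = 1.1^2 = 1.21
Step 2: da*^2 = 2.69^2 = 7.2361
Step 3: db*^2 = 0.17^2 = 0.0289
Step 4: Sum = 1.21 + 7.2361 + 0.0289 = 8.475
Step 5: Delta E = sqrt(8.475) = 2.91

2.91 Delta E


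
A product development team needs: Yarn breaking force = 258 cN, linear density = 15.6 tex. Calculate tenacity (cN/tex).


Formula: Tenacity = Breaking force / Linear density
Tenacity = 258 cN / 15.6 tex
Tenacity = 16.54 cN/tex

16.54 cN/tex


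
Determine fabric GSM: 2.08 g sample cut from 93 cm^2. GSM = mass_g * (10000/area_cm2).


Formula: GSM = mass_g / area_m2
Step 1: Convert area: 93 cm^2 = 93 / 10000 = 0.0093 m^2
Step 2: GSM = 2.08 g / 0.0093 m^2 = 223.7 g/m^2

223.7 g/m^2


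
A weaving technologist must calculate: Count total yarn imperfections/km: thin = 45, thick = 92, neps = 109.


Formula: Total = thin places + thick places + neps
Total = 45 + 92 + 109
Total = 246 imperfections/km

246 imperfections/km


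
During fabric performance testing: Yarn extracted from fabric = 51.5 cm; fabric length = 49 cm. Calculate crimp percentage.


Formula: Crimp% = ((L_yarn - L_fabric) / L_fabric) * 100
Step 1: Extension = 51.5 - 49 = 2.5 cm
Step 2: Crimp% = (2.5 / 49) * 100
Step 3: Crimp% = 0.05102 * 100 = 5.102% ≈ 5.1%

5.1%


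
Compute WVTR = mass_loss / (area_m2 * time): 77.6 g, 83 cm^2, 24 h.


Formula: WVTR = mass_loss / (area * time)
Step 1: Convert area: 83 cm^2 = 0.0083 m^2
Step 2: WVTR = 77.6 g / (0.0083 m^2 * 24 h)
Step 3: WVTR = 77.6 / 0.1992 = 389.6 g/m^2/h

389.6 g/m^2/h


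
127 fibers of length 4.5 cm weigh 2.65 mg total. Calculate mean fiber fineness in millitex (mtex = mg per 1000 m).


Formula: fineness (mtex) = mass (mg) / total length (km) = (mass_mg / total_length_m) * 1000
Step 1: Convert fiber length: 4.5 cm = 0.045 m
Step 2: Total fiber length = 127 * 0.045 = 5.715 m
Step 3: Linear density = 2.65 mg / 5.715 m = 0.4637 mg/m
Step 4: fineness = 0.4637 * 1000 = 463.7 mtex

463.7 mtex


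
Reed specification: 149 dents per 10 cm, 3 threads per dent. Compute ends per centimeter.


Formula: EPC = (dents per 10 cm * ends per dent) / 10
Step 1: Total ends per 10 cm = 149 * 3 = 447
Step 2: EPC = 447 / 10 = 44.7 ends/cm

44.7 ends/cm


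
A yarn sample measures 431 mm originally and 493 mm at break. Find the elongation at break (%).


Formula: Elongation (%) = ((L_break - L0) / L0) * 100
Step 1: Extension = 493 - 431 = 62 mm
Step 2: Elongation = (62 / 431) * 100
Step 3: Elongation = 0.143852 * 100 = 14.3852% ≈ 14.4%

14.4%


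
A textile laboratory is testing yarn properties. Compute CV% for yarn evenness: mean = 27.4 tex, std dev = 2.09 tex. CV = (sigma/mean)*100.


Formula: CV% = (standard deviation / mean) * 100
Step 1: Ratio = 2.09 / 27.4 = 0.076277
Step 2: CV% = 0.076277 * 100 = 7.6277% ≈ 7.6%

7.6%


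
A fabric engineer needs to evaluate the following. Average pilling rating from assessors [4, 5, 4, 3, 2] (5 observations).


Formula: Mean = sum / count
Sum = 4 + 5 + 4 + 3 + 2 = 18
Mean = 18 / 5 = 3.6

3.6


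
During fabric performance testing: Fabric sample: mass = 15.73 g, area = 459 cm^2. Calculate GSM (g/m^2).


Formula: GSM = mass_g / area_m2
Step 1: Convert area: 459 cm^2 = 459 / 10000 = 0.0459 m^2
Step 2: GSM = 15.73 g / 0.0459 m^2 = 342.7 g/m^2

342.7 g/m^2


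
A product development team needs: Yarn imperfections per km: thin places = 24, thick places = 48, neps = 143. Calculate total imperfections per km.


Formula: Total = thin places + thick places + neps
Total = 24 + 48 + 143
Total = 215 imperfections/km

215 imperfections/km


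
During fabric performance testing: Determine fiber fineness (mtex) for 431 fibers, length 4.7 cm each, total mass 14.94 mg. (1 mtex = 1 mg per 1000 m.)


Formula: fineness (mtex) = mass (mg) / total length (km) = (mass_mg / total_length_m) * 1000
Step 1: Convert fiber length: 4.7 cm = 0.047 m
Step 2: Total fiber length = 431 * 0.047 = 20.257 m
Step 3: Linear density = 14.94 mg / 20.257 m = 0.7375 mg/m
Step 4: fineness = 0.7375 * 1000 = 737.5 mtex

737.5 mtex


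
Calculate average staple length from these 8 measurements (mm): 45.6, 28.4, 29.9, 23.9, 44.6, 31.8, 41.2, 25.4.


Formula: Mean = sum of lengths / count
Sum = 45.6 + 28.4 + 29.9 + 23.9 + 44.6 + 31.8 + 41.2 + 25.4
Sum = 270.8 mm
Mean = 270.8 / 8 = 33.85 mm

33.85 mm


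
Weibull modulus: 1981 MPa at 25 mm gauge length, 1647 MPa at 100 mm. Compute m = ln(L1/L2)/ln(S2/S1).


Formula: m = ln(L1/L2) / ln(S2/S1)
Step 1: ln(L1/L2) = ln(25/100) = -1.38629
Step 2: S2/S1 = 1647/1981 = 0.8314
Step 3: ln(S2/S1) = ln(0.8314) = -0.18464
Step 4: m = -1.38629 / -0.18464 = 7.51

7.51 (Weibull m)


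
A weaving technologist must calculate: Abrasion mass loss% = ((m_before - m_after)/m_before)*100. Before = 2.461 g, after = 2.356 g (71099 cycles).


Formula: Mass loss% = ((m_before - m_after) / m_before) * 100
Step 1: Mass loss = 2.461 - 2.356 = 0.105 g
Step 2: Ratio = 0.105 / 2.461 = 0.0426656
Step 3: Mass loss% = 0.0426656 * 100 = 4.26656% ≈ 4.27%

4.27%


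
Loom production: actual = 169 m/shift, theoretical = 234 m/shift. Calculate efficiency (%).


Formula: Efficiency% = (Actual output / Theoretical output) * 100
Efficiency% = (169 / 234) * 100
Efficiency% = 0.722222 * 100 = 72.2222% ≈ 72.2%

72.2%


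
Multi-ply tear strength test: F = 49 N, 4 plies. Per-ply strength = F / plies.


Formula: Per-ply strength = Total force / Number of plies
Per-ply = 49 N / 4
Per-ply = 12.25 N

12.25 N


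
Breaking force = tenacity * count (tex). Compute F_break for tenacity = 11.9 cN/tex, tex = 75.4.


Formula: Breaking force = Tenacity * Linear density
F = 11.9 cN/tex * 75.4 tex
F = 897.26 cN

897.26 cN


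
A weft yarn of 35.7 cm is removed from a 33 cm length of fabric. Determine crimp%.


Formula: Crimp% = ((L_yarn - L_fabric) / L_fabric) * 100
Step 1: Extension = 35.7 - 33 = 2.7 cm
Step 2: Crimp% = (2.7 / 33) * 100
Step 3: Crimp% = 0.081818 * 100 = 8.1818% ≈ 8.2%

8.2%


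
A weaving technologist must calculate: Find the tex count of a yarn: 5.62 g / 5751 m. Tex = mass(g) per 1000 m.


Formula: Tex = (mass_g / length_m) * 1000
Substituting: Tex = (5.62 / 5751) * 1000
Intermediate: 5.62 / 5751 = 0.00097722 g/m
Tex = 0.00097722 * 1000 = 0.98 tex

0.98 tex


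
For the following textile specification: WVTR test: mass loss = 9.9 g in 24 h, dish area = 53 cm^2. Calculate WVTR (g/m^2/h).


Formula: WVTR = mass_loss / (area * time)
Step 1: Convert area: 53 cm^2 = 0.0053 m^2
Step 2: WVTR = 9.9 g / (0.0053 m^2 * 24 h)
Step 3: WVTR = 9.9 / 0.1272 = 77.8 g/m^2/h

77.8 g/m^2/h


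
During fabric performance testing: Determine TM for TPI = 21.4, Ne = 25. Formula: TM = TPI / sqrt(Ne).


Formula: TM = TPI / sqrt(Ne)
Step 1: sqrt(Ne) = sqrt(25) = 5
Step 2: TM = 21.4 / 5 = 4.28

4.28 TM


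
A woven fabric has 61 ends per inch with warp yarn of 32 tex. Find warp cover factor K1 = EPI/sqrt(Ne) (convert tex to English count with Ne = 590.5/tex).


Formula: K1 = EPI / sqrt(Ne), with Ne = 590.5 / tex_warp
Step 1: Ne = 590.5 / 32 = 18.453
Step 2: sqrt(Ne) = sqrt(18.453) = 4.2957
Step 3: K1 = 61 / 4.2957 = 14.2

14.2


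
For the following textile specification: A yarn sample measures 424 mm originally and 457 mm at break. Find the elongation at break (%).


Formula: Elongation (%) = ((L_break - L0) / L0) * 100
Step 1: Extension = 457 - 424 = 33 mm
Step 2: Elongation = (33 / 424) * 100
Step 3: Elongation = 0.07783 * 100 = 7.783% ≈ 7.8%

7.8%


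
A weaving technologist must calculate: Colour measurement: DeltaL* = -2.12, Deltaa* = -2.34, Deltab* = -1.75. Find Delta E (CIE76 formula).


Formula: Delta E = sqrt(dL*^2 + da*^2 + db*^2)
Step 1: dL*^2 = (-2.12)^2 = 4.4944
Step 2: da*^2 = (-2.34)^2 = 5.4756
Step 3: db*^2 = (-1.75)^2 = 3.0625
Step 4: Sum = 4.4944 + 5.4756 + 3.0625 = 13.0325
Step 5: Delta E = sqrt(13.0325) = 3.61

3.61 Delta E


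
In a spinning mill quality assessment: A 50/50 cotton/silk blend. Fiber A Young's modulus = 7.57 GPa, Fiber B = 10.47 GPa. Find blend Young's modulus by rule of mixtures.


Formula: Blend property = (fraction_A * property_A) + (fraction_B * property_B)
Step 1: Contribution A = 50/100 * 7.57 GPa = 3.785 GPa
Step 2: Contribution B = 50/100 * 10.47 GPa = 5.235 GPa
Step 3: Blend Young's modulus = 3.785 + 5.235 = 9.02 GPa

9.02 GPa


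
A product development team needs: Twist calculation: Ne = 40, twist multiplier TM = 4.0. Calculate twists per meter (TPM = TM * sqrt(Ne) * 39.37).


Formula: TPM = TM * sqrt(Ne) * 39.37
Step 1: sqrt(Ne) = sqrt(40) = 6.3246
Step 2: TM * sqrt(Ne) = 4.0 * 6.3246 = 25.2984
Step 3: TPM = 25.2984 * 39.37 = 996 twists/m

996 twists/m


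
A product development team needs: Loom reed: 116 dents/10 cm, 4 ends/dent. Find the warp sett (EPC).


Formula: EPC = (dents per 10 cm * ends per dent) / 10
Step 1: Total ends per 10 cm = 116 * 4 = 464
Step 2: EPC = 464 / 10 = 46.4 ends/cm

46.4 ends/cm


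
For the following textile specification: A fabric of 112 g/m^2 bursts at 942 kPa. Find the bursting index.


Formula: Bursting Index = Bursting Strength / Fabric GSM
BI = 942 kPa / 112 g/m^2
BI = 8.411 kPa/(g/m^2)

8.411 kPa/(g/m^2)


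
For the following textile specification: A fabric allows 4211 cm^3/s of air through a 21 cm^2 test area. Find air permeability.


Formula: Air Permeability = Airflow / Test Area
AP = 4211 cm^3/s / 21 cm^2
AP = 200.5 cm^3/s/cm^2

200.5 cm^3/s/cm^2


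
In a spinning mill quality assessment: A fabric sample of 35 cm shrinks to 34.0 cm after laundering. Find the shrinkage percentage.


Formula: Shrinkage% = ((L_before - L_after) / L_before) * 100
Step 1: Shrinkage = 35 - 34.0 = 1.0 cm
Step 2: Shrinkage% = (1.0 / 35) * 100
Step 3: Shrinkage% = 0.028571 * 100 = 2.8571% ≈ 2.9%

2.9%


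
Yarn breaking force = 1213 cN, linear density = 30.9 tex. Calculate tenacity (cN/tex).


Formula: Tenacity = Breaking force / Linear density
Tenacity = 1213 cN / 30.9 tex
Tenacity = 39.26 cN/tex

39.26 cN/tex


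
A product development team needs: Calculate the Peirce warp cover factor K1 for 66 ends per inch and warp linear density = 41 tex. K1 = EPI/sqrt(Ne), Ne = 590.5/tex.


Formula: K1 = EPI / sqrt(Ne), with Ne = 590.5 / tex_warp
Step 1: Ne = 590.5 / 41 = 14.402
Step 2: sqrt(Ne) = sqrt(14.402) = 3.795
Step 3: K1 = 66 / 3.795 = 17.4

17.4


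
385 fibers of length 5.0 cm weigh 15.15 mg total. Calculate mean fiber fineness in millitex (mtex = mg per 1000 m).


Formula: fineness (mtex) = mass (mg) / total length (km) = (mass_mg / total_length_m) * 1000
Step 1: Convert fiber length: 5.0 cm = 0.05 m
Step 2: Total fiber length = 385 * 0.05 = 19.25 m
Step 3: Linear density = 15.15 mg / 19.25 m = 0.7870 mg/m
Step 4: fineness = 0.7870 * 1000 = 787.0 mtex

787.0 mtex


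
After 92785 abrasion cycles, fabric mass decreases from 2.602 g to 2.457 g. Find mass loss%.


Formula: Mass loss% = ((m_before - m_after) / m_before) * 100
Step 1: Mass loss = 2.602 - 2.457 = 0.145 g
Step 2: Ratio = 0.145 / 2.602 = 0.0557264
Step 3: Mass loss% = 0.0557264 * 100 = 5.57264% ≈ 5.57%

5.57%


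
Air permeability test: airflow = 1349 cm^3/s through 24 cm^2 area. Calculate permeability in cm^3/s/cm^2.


Formula: Air Permeability = Airflow / Test Area
AP = 1349 cm^3/s / 24 cm^2
AP = 56.2 cm^3/s/cm^2

56.2 cm^3/s/cm^2


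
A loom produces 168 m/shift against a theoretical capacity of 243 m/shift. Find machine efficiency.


Formula: Efficiency% = (Actual output / Theoretical output) * 100
Efficiency% = (168 / 243) * 100
Efficiency% = 0.691358 * 100 = 69.1358% ≈ 69.1%

69.1%


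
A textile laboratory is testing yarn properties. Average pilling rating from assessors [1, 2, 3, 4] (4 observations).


Formula: Mean = sum / count
Sum = 1 + 2 + 3 + 4 = 10
Mean = 10 / 4 = 2.5

2.5
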